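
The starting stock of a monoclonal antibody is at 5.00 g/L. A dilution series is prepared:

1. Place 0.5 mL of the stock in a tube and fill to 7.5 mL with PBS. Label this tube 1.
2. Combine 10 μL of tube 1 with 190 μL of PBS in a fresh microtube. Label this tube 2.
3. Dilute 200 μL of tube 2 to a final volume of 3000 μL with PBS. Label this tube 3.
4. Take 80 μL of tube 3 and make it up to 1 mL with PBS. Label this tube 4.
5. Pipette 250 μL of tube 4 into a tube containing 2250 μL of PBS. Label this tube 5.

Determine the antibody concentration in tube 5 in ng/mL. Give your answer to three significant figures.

8.89 ng/mL

Step 1: 0.5 mL brought to 7.5 mL → factor 7.5/0.5 = 15
Step 2: 10 μL + 190 μL = 200 μL total → factor 200/10 = 20
Step 3: 200 μL brought to 3000 μL → factor 3000/200 = 15
Step 4: 80 μL brought to 1 mL → factor 1000/80 = 12.5
Step 5: 250 μL + 2250 μL = 2500 μL total → factor 2500/250 = 10
Overall dilution factor = 15 × 20 × 15 × 12.5 × 10 = 5.625 × 10^5
Final = 5.00 g/L / 5.625 × 10^5 = 8.889 × 10^-6 g/L = 8.89 ng/mL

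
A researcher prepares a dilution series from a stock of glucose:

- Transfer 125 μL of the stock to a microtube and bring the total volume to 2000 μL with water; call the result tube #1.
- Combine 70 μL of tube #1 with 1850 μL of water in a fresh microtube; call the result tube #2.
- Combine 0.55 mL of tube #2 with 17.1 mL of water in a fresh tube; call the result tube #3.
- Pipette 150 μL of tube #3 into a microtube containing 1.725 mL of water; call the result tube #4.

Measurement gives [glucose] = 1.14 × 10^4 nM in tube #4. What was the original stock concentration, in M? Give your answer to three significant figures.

2.01 M

Step 1: 125 μL brought to 2000 μL → factor 2000/125 = 16
Step 2: 70 μL + 1850 μL = 1920 μL total → factor 1920/70 = 27.429
Step 3: 0.55 mL + 17.1 mL = 17.65 mL total → factor 17.65/0.55 = 32.091
Step 4: 150 μL + 1.725 mL = 1875 μL total → factor 1875/150 = 12.5
Overall dilution factor = 16 × 27.429 × 32.091 × 12.5 = 1.7604 × 10^5
Stock = 1.14 × 10^4 nM × 1.7604 × 10^5 = 2.007 × 10^9 nM = 2.01 M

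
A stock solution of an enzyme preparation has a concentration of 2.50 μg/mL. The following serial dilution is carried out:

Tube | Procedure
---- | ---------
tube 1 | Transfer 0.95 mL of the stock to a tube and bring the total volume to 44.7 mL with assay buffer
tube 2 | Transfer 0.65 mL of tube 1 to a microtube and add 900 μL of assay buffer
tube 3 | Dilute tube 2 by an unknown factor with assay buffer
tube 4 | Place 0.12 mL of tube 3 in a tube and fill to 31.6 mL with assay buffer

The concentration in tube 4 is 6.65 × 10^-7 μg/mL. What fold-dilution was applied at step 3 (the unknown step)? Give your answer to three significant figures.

127-fold

Step 1: 0.95 mL brought to 44.7 mL → factor 44.7/0.95 = 47.053
Step 2: 0.65 mL + 900 μL = 1.55 mL total → factor 1.55/0.65 = 2.3846
Step 3: unknown factor x
Step 4: 0.12 mL brought to 31.6 mL → factor 31.6/0.12 = 263.33
Product of known-step factors = 29547
Overall factor = 2.50 μg/mL / (6.65 × 10^-7 μg/mL) = 3.7594 × 10^6
x = 3.7594 × 10^6 / 29547 = 127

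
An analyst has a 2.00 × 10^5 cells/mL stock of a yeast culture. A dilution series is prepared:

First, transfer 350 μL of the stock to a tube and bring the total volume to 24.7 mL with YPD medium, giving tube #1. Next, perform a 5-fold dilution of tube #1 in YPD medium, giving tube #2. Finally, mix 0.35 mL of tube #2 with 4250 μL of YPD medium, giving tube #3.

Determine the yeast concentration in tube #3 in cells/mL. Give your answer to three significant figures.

43.1 cells/mL

Step 1: 350 μL brought to 24.7 mL → factor 24700/350 = 70.571
Step 2: 5-fold → factor 5
Step 3: 0.35 mL + 4250 μL = 4.6 mL total → factor 4.6/0.35 = 13.143
Overall dilution factor = 70.571 × 5 × 13.143 = 4637.6
Final = 2.00 × 10^5 cells/mL / 4637.6 = 43.1 cells/mL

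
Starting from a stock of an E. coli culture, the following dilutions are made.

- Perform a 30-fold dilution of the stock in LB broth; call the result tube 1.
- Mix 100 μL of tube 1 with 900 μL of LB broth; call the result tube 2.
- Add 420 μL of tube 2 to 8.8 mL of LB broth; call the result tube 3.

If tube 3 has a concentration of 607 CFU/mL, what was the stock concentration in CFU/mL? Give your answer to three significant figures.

Step 1: 30-fold → factor 30
Step 2: 100 μL + 900 μL = 1000 μL total → factor 1000/100 = 10
Step 3: 420 μL + 8.8 mL = 9220 μL total → factor 9220/420 = 21.952
Overall dilution factor = 30 × 10 × 21.952 = 6585.7
Stock = 607 CFU/mL × 6585.7 = 4.00 × 10^6 CFU/mL

4.00 × 10^6 CFU/mL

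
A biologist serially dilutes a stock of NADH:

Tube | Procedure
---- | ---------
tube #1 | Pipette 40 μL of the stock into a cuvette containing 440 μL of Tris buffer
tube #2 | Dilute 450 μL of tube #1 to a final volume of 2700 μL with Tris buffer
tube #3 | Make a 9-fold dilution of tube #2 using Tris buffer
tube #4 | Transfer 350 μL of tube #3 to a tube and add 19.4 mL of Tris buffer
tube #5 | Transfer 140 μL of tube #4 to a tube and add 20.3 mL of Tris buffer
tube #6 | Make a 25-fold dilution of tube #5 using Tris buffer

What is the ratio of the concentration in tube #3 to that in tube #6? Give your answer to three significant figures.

2.06 × 10^5

Step 1: 40 μL + 440 μL = 480 μL total → factor 480/40 = 12
Step 2: 450 μL brought to 2700 μL → factor 2700/450 = 6
Step 3: 9-fold → factor 9
Step 4: 350 μL + 19.4 mL = 19750 μL total → factor 19750/350 = 56.429
Step 5: 140 μL + 20.3 mL = 20440 μL total → factor 20440/140 = 146
Step 6: 25-fold → factor 25
Dilution factor to tube #3 = 648; to tube #6 = 1.3346 × 10^8
[tube #3]/[tube #6] = (factor to tube #6)/(factor to tube #3) = 1.3346 × 10^8/648 = 2.06 × 10^5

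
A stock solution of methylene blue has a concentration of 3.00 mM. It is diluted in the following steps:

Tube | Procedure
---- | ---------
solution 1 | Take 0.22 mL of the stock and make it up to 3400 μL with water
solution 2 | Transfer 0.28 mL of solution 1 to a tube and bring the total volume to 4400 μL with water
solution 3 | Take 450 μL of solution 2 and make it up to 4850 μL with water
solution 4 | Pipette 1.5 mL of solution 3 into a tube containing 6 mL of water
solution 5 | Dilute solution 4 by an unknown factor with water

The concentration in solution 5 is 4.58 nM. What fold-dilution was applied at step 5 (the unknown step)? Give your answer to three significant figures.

50.1-fold

Step 1: 0.22 mL brought to 3400 μL → factor 3.4/0.22 = 15.455
Step 2: 0.28 mL brought to 4400 μL → factor 4.4/0.28 = 15.714
Step 3: 450 μL brought to 4850 μL → factor 4850/450 = 10.778
Step 4: 1.5 mL + 6 mL = 7.5 mL total → factor 7.5/1.5 = 5
Step 5: unknown factor x
Product of known-step factors = 13087
Overall factor = 3.00 mM / (4.58 nM) = 6.5502 × 10^5
x = 6.5502 × 10^5 / 13087 = 50.1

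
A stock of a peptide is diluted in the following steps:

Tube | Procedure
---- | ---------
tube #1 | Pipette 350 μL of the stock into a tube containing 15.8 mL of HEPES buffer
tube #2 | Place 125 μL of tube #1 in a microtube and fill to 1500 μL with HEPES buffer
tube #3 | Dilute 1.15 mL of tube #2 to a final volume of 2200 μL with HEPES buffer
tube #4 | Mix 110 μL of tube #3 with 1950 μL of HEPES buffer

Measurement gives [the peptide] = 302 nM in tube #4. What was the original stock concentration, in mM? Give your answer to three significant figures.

5.99 mM

Step 1: 350 μL + 15.8 mL = 16150 μL total → factor 16150/350 = 46.143
Step 2: 125 μL brought to 1500 μL → factor 1500/125 = 12
Step 3: 1.15 mL brought to 2200 μL → factor 2.2/1.15 = 1.913
Step 4: 110 μL + 1950 μL = 2060 μL total → factor 2060/110 = 18.727
Overall dilution factor = 46.143 × 12 × 1.913 × 18.727 = 19837
Stock = 302 nM × 19837 = 5.991 × 10^6 nM = 5.99 mM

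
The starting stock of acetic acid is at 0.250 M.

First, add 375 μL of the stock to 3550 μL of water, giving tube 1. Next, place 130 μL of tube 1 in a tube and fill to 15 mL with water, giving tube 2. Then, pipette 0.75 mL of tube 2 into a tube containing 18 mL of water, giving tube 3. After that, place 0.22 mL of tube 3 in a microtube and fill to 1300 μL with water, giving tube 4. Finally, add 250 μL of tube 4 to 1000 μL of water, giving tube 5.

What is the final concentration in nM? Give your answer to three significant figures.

280 nM

Step 1: 375 μL + 3550 μL = 3925 μL total → factor 3925/375 = 10.467
Step 2: 130 μL brought to 15 mL → factor 15000/130 = 115.38
Step 3: 0.75 mL + 18 mL = 18.75 mL total → factor 18.75/0.75 = 25
Step 4: 0.22 mL brought to 1300 μL → factor 1.3/0.22 = 5.9091
Step 5: 250 μL + 1000 μL = 1250 μL total → factor 1250/250 = 5
Overall dilution factor = 10.467 × 115.38 × 25 × 5.9091 × 5 = 8.9205 × 10^5
Final = 0.250 M / 8.9205 × 10^5 = 2.803 × 10^-7 M = 280 nM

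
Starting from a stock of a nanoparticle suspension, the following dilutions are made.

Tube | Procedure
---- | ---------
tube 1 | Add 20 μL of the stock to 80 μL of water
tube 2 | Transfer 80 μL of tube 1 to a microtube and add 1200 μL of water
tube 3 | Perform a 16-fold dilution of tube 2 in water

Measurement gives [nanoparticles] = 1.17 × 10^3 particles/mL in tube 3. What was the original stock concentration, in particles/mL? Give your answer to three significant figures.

1.50 × 10^6 particles/mL

Step 1: 20 μL + 80 μL = 100 μL total → factor 100/20 = 5
Step 2: 80 μL + 1200 μL = 1280 μL total → factor 1280/80 = 16
Step 3: 16-fold → factor 16
Overall dilution factor = 5 × 16 × 16 = 1280
Stock = 1.17 × 10^3 particles/mL × 1280 = 1.50 × 10^6 particles/mL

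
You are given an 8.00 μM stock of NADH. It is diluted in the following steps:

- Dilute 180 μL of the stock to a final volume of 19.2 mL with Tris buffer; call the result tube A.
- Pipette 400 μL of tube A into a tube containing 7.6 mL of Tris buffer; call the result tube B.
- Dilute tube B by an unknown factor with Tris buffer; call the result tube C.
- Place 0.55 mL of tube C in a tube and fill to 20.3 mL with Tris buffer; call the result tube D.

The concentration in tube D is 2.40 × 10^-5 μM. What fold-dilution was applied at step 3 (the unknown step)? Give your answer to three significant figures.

4.23-fold

Step 1: 180 μL brought to 19.2 mL → factor 19200/180 = 106.67
Step 2: 400 μL + 7.6 mL = 8000 μL total → factor 8000/400 = 20
Step 3: unknown factor x
Step 4: 0.55 mL brought to 20.3 mL → factor 20.3/0.55 = 36.909
Product of known-step factors = 78739
Overall factor = 8.00 μM / (2.40 × 10^-5 μM) = 3.3333 × 10^5
x = 3.3333 × 10^5 / 78739 = 4.23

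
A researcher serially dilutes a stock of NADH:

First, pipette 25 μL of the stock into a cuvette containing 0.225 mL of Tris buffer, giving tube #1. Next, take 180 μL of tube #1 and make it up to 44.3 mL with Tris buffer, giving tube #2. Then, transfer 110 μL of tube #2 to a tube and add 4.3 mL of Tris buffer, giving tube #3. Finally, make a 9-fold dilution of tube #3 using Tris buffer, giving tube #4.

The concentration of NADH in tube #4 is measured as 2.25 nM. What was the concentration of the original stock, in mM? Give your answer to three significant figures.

Step 1: 25 μL + 0.225 mL = 250 μL total → factor 250/25 = 10
Step 2: 180 μL brought to 44.3 mL → factor 44300/180 = 246.11
Step 3: 110 μL + 4.3 mL = 4410 μL total → factor 4410/110 = 40.091
Step 4: 9-fold → factor 9
Overall dilution factor = 10 × 246.11 × 40.091 × 9 = 8.8801 × 10^5
Stock = 2.25 nM × 8.8801 × 10^5 = 1.998 × 10^6 nM = 2.00 mM

2.00 mM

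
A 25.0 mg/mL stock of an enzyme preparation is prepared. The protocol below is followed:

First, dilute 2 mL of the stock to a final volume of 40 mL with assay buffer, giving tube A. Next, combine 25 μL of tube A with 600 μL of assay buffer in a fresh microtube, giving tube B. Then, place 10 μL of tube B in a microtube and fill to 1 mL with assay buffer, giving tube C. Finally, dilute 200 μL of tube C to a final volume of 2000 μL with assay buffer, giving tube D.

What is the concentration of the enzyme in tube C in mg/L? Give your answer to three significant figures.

0.500 mg/L

Step 1: 2 mL brought to 40 mL → factor 40/2 = 20
Step 2: 25 μL + 600 μL = 625 μL total → factor 625/25 = 25
Step 3: 10 μL brought to 1 mL → factor 1000/10 = 100
Dilution factor through tube C = 20 × 25 × 100 = 50000
[tube C] = 25.0 mg/mL / 50000 = 0.0005000 mg/mL = 0.500 mg/L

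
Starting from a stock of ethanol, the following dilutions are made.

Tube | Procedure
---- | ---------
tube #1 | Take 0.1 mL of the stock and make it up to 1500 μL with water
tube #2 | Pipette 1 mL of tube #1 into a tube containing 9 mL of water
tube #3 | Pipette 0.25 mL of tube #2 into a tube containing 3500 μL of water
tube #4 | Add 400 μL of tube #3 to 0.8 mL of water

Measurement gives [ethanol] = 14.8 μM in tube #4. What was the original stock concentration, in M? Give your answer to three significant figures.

0.0999 M

Step 1: 0.1 mL brought to 1500 μL → factor 1.5/0.1 = 15
Step 2: 1 mL + 9 mL = 10 mL total → factor 10/1 = 10
Step 3: 0.25 mL + 3500 μL = 3.75 mL total → factor 3.75/0.25 = 15
Step 4: 400 μL + 0.8 mL = 1200 μL total → factor 1200/400 = 3
Overall dilution factor = 15 × 10 × 15 × 3 = 6750
Stock = 14.8 μM × 6750 = 9.990 × 10^4 μM = 0.0999 M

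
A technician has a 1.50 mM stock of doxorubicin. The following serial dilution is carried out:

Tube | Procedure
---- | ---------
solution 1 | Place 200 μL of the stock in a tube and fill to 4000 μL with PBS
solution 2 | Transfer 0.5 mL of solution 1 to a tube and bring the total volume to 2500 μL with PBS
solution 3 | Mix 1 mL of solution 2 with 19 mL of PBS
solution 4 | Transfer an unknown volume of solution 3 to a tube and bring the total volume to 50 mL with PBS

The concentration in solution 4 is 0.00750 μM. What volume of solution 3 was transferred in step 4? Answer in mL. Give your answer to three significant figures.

0.500 mL

Step 1: 200 μL brought to 4000 μL → factor 4000/200 = 20
Step 2: 0.5 mL brought to 2500 μL → factor 2.5/0.5 = 5
Step 3: 1 mL + 19 mL = 20 mL total → factor 20/1 = 20
Step 4: v brought to 50 mL → factor = 50 mL/v
Product of known-step factors = 2000
Overall factor = 1.50 mM / (0.00750 μM) = 2 × 10^5
Step-4 factor = 2 × 10^5 / 2000 = 100
v = 50 mL / 100 = 0.500 mL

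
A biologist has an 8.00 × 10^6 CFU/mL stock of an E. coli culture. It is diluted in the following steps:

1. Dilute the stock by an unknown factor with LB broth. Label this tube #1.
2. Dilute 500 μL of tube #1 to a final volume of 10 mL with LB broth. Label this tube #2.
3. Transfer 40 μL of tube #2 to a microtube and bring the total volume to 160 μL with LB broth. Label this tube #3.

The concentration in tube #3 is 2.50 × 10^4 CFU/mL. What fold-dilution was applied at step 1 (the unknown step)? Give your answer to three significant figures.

Step 1: unknown factor x
Step 2: 500 μL brought to 10 mL → factor 10000/500 = 20
Step 3: 40 μL brought to 160 μL → factor 160/40 = 4
Product of known-step factors = 80
Overall factor = 8.00 × 10^6 CFU/mL / (2.50 × 10^4 CFU/mL) = 320
x = 320 / 80 = 4.00

4.00-fold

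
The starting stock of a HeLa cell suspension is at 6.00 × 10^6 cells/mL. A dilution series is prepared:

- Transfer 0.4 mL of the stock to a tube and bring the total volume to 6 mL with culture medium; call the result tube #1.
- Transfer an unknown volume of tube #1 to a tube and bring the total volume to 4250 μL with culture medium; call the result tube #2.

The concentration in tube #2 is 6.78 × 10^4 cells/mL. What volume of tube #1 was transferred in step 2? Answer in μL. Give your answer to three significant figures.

Step 1: 0.4 mL brought to 6 mL → factor 6/0.4 = 15
Step 2: v brought to 4250 μL → factor = 4250 μL/v
Product of known-step factors = 15
Overall factor = 6.00 × 10^6 cells/mL / (6.78 × 10^4 cells/mL) = 88.496
Step-2 factor = 88.496 / 15 = 5.8997
v = 4250 μL / 5.8997 = 720 μL

720 μL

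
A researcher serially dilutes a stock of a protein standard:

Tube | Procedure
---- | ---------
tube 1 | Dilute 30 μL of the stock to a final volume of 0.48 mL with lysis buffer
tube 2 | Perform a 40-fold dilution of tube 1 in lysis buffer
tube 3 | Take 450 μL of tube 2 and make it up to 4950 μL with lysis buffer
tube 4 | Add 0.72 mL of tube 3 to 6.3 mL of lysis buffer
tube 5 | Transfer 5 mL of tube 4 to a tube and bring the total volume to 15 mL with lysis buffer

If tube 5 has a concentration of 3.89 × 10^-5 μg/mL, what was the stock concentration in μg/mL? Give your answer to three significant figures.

8.01 μg/mL

Step 1: 30 μL brought to 0.48 mL → factor 480/30 = 16
Step 2: 40-fold → factor 40
Step 3: 450 μL brought to 4950 μL → factor 4950/450 = 11
Step 4: 0.72 mL + 6.3 mL = 7.02 mL total → factor 7.02/0.72 = 9.75
Step 5: 5 mL brought to 15 mL → factor 15/5 = 3
Overall dilution factor = 16 × 40 × 11 × 9.75 × 3 = 2.0592 × 10^5
Stock = 3.89 × 10^-5 μg/mL × 2.0592 × 10^5 = 8.01 μg/mL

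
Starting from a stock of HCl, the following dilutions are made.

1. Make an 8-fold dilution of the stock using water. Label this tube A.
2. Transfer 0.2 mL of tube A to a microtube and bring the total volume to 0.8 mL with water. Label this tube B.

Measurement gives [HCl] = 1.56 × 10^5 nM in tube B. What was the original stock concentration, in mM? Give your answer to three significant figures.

4.99 mM

Step 1: 8-fold → factor 8
Step 2: 0.2 mL brought to 0.8 mL → factor 0.8/0.2 = 4
Overall dilution factor = 8 × 4 = 32
Stock = 1.56 × 10^5 nM × 32 = 4.992 × 10^6 nM = 4.99 mM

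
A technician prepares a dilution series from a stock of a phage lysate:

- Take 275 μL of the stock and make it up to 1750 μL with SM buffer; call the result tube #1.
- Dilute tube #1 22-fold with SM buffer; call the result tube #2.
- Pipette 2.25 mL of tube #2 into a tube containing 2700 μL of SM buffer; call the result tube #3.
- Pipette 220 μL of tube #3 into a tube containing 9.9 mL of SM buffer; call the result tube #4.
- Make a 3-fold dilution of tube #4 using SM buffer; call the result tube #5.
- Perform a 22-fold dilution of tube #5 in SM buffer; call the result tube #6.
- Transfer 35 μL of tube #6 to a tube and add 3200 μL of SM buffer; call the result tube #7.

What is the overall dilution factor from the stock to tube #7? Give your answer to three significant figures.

8.64 × 10^7

Step 1: 275 μL brought to 1750 μL → factor 1750/275 = 6.3636
Step 2: 22-fold → factor 22
Step 3: 2.25 mL + 2700 μL = 4.95 mL total → factor 4.95/2.25 = 2.2
Step 4: 220 μL + 9.9 mL = 10120 μL total → factor 10120/220 = 46
Step 5: 3-fold → factor 3
Step 6: 22-fold → factor 22
Step 7: 35 μL + 3200 μL = 3235 μL total → factor 3235/35 = 92.429
Overall dilution factor = 6.3636 × 22 × 2.2 × 46 × 3 × 22 × 92.429 = 8.6429 × 10^7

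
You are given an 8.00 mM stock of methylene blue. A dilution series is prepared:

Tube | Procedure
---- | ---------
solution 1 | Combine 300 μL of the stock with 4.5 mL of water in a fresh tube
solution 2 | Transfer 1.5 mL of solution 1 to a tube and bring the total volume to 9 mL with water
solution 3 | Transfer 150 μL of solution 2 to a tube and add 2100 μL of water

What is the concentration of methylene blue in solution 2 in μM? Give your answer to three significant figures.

83.3 μM

Step 1: 300 μL + 4.5 mL = 4800 μL total → factor 4800/300 = 16
Step 2: 1.5 mL brought to 9 mL → factor 9/1.5 = 6
Dilution factor through solution 2 = 16 × 6 = 96
[solution 2] = 8.00 mM / 96 = 0.08333 mM = 83.3 μM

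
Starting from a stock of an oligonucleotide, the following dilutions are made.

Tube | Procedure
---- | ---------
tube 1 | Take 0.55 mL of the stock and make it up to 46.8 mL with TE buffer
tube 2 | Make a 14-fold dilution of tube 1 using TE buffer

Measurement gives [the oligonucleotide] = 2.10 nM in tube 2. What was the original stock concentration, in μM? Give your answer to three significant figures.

Step 1: 0.55 mL brought to 46.8 mL → factor 46.8/0.55 = 85.091
Step 2: 14-fold → factor 14
Overall dilution factor = 85.091 × 14 = 1191.3
Stock = 2.10 nM × 1191.3 = 2502 nM = 2.50 μM

2.50 μM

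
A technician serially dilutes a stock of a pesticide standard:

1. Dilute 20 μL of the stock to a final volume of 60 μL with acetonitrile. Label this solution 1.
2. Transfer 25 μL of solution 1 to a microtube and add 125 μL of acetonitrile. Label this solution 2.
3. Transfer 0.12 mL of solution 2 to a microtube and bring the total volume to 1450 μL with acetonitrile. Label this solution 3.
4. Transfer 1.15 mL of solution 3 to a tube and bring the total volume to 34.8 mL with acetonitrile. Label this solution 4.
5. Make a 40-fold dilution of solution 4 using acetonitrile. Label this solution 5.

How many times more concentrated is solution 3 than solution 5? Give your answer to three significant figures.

1.21 × 10^3

Step 1: 20 μL brought to 60 μL → factor 60/20 = 3
Step 2: 25 μL + 125 μL = 150 μL total → factor 150/25 = 6
Step 3: 0.12 mL brought to 1450 μL → factor 1.45/0.12 = 12.083
Step 4: 1.15 mL brought to 34.8 mL → factor 34.8/1.15 = 30.261
Step 5: 40-fold → factor 40
Dilution factor to solution 3 = 217.5; to solution 5 = 2.6327 × 10^5
[solution 3]/[solution 5] = (factor to solution 5)/(factor to solution 3) = 2.6327 × 10^5/217.5 = 1.21 × 10^3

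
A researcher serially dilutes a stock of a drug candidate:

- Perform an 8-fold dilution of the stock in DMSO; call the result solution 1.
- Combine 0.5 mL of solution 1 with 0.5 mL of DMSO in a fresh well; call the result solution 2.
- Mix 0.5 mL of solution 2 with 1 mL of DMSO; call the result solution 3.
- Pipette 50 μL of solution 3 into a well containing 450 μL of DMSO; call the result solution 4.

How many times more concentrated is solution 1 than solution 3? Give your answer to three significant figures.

Step 1: 8-fold → factor 8
Step 2: 0.5 mL + 0.5 mL = 1 mL total → factor 1/0.5 = 2
Step 3: 0.5 mL + 1 mL = 1.5 mL total → factor 1.5/0.5 = 3
Dilution factor to solution 1 = 8; to solution 3 = 48
[solution 1]/[solution 3] = (factor to solution 3)/(factor to solution 1) = 48/8 = 6.00

6.00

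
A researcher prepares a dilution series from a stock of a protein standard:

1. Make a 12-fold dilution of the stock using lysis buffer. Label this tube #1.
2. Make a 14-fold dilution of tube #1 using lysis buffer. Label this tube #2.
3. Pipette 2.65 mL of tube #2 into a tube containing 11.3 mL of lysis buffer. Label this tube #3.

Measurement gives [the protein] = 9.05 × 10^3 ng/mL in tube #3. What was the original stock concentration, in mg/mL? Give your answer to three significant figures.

8.00 mg/mL

Step 1: 12-fold → factor 12
Step 2: 14-fold → factor 14
Step 3: 2.65 mL + 11.3 mL = 13.95 mL total → factor 13.95/2.65 = 5.2642
Overall dilution factor = 12 × 14 × 5.2642 = 884.38
Stock = 9.05 × 10^3 ng/mL × 884.38 = 8.004 × 10^6 ng/mL = 8.00 mg/mL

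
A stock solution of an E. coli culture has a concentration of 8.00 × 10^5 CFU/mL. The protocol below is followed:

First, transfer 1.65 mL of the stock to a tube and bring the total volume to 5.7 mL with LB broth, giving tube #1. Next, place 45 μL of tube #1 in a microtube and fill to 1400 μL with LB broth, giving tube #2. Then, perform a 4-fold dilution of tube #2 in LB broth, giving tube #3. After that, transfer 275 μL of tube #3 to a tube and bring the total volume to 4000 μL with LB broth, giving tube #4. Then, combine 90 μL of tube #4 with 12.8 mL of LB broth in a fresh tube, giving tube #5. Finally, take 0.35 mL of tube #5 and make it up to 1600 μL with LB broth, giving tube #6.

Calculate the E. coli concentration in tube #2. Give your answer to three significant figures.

Step 1: 1.65 mL brought to 5.7 mL → factor 5.7/1.65 = 3.4545
Step 2: 45 μL brought to 1400 μL → factor 1400/45 = 31.111
Dilution factor through tube #2 = 3.4545 × 31.111 = 107.47
[tube #2] = 8.00 × 10^5 CFU/mL / 107.47 = 7.44 × 10^3 CFU/mL

7.44 × 10^3 CFU/mL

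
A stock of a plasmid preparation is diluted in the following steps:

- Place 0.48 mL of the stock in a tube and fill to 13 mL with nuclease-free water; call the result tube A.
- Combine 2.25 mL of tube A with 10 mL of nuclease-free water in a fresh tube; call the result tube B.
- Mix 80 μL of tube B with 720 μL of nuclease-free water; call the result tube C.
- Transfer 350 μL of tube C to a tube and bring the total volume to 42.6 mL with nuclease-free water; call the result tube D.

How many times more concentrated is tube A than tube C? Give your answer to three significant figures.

Step 1: 0.48 mL brought to 13 mL → factor 13/0.48 = 27.083
Step 2: 2.25 mL + 10 mL = 12.25 mL total → factor 12.25/2.25 = 5.4444
Step 3: 80 μL + 720 μL = 800 μL total → factor 800/80 = 10
Dilution factor to tube A = 27.083; to tube C = 1474.5
[tube A]/[tube C] = (factor to tube C)/(factor to tube A) = 1474.5/27.083 = 54.4

54.4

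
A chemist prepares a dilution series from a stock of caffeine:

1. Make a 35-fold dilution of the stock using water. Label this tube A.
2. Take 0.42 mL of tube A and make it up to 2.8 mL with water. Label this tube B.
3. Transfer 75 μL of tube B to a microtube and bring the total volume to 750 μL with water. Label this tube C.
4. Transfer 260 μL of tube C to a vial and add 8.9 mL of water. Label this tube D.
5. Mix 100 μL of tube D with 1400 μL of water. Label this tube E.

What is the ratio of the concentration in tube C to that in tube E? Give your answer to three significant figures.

528

Step 1: 35-fold → factor 35
Step 2: 0.42 mL brought to 2.8 mL → factor 2.8/0.42 = 6.6667
Step 3: 75 μL brought to 750 μL → factor 750/75 = 10
Step 4: 260 μL + 8.9 mL = 9160 μL total → factor 9160/260 = 35.231
Step 5: 100 μL + 1400 μL = 1500 μL total → factor 1500/100 = 15
Dilution factor to tube C = 2333.3; to tube E = 1.2331 × 10^6
[tube C]/[tube E] = (factor to tube E)/(factor to tube C) = 1.2331 × 10^6/2333.3 = 528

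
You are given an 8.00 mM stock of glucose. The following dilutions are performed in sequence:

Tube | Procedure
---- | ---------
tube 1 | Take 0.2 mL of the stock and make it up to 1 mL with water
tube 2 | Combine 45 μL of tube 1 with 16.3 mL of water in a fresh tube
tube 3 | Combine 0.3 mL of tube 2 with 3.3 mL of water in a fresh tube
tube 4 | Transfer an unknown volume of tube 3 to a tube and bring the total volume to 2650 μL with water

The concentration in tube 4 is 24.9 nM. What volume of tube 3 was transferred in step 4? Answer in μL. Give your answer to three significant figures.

180 μL

Step 1: 0.2 mL brought to 1 mL → factor 1/0.2 = 5
Step 2: 45 μL + 16.3 mL = 16345 μL total → factor 16345/45 = 363.22
Step 3: 0.3 mL + 3.3 mL = 3.6 mL total → factor 3.6/0.3 = 12
Step 4: v brought to 2650 μL → factor = 2650 μL/v
Product of known-step factors = 21793
Overall factor = 8.00 mM / (24.9 nM) = 3.2129 × 10^5
Step-4 factor = 3.2129 × 10^5 / 21793 = 14.742
v = 2650 μL / 14.742 = 180 μL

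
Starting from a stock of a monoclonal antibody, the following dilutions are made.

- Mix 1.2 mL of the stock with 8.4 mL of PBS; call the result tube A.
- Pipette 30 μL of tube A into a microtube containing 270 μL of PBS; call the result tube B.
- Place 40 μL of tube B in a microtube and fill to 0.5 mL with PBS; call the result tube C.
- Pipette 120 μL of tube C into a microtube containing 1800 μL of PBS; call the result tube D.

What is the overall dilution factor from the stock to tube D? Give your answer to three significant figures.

Step 1: 1.2 mL + 8.4 mL = 9.6 mL total → factor 9.6/1.2 = 8
Step 2: 30 μL + 270 μL = 300 μL total → factor 300/30 = 10
Step 3: 40 μL brought to 0.5 mL → factor 500/40 = 12.5
Step 4: 120 μL + 1800 μL = 1920 μL total → factor 1920/120 = 16
Overall dilution factor = 8 × 10 × 12.5 × 16 = 16000

1.60 × 10^4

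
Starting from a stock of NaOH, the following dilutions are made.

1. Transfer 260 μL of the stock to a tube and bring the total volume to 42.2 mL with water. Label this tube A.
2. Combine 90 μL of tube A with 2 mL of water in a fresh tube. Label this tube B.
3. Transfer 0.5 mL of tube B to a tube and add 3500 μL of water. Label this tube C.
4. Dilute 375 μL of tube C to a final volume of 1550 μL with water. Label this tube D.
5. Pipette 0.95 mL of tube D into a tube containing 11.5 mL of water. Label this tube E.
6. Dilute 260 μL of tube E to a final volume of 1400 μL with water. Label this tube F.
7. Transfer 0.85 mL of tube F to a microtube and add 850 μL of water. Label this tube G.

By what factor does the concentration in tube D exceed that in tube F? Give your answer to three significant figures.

70.6

Step 1: 260 μL brought to 42.2 mL → factor 42200/260 = 162.31
Step 2: 90 μL + 2 mL = 2090 μL total → factor 2090/90 = 23.222
Step 3: 0.5 mL + 3500 μL = 4 mL total → factor 4/0.5 = 8
Step 4: 375 μL brought to 1550 μL → factor 1550/375 = 4.1333
Step 5: 0.95 mL + 11.5 mL = 12.45 mL total → factor 12.45/0.95 = 13.105
Step 6: 260 μL brought to 1400 μL → factor 1400/260 = 5.3846
Dilution factor to tube D = 1.2463 × 10^5; to tube F = 8.795 × 10^6
[tube D]/[tube F] = (factor to tube F)/(factor to tube D) = 8.795 × 10^6/1.2463 × 10^5 = 70.6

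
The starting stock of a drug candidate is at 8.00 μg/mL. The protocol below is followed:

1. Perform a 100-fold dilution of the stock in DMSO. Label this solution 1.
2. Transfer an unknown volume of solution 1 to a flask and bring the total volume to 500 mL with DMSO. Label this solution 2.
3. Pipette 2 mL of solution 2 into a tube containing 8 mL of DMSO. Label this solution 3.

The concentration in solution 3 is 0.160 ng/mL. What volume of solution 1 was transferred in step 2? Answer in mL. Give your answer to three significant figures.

5.00 mL

Step 1: 100-fold → factor 100
Step 2: v brought to 500 mL → factor = 500 mL/v
Step 3: 2 mL + 8 mL = 10 mL total → factor 10/2 = 5
Product of known-step factors = 500
Overall factor = 8.00 μg/mL / (0.160 ng/mL) = 50000
Step-2 factor = 50000 / 500 = 100
v = 500 mL / 100 = 5.00 mL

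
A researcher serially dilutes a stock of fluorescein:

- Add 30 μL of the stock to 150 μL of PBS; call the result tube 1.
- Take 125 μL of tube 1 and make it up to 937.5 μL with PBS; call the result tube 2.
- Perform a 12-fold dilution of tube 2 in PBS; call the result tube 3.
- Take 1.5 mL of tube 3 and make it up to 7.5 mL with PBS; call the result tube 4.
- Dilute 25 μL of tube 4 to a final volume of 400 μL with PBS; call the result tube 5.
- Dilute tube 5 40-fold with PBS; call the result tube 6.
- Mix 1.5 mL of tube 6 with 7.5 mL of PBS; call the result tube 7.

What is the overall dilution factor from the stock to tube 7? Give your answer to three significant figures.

Step 1: 30 μL + 150 μL = 180 μL total → factor 180/30 = 6
Step 2: 125 μL brought to 937.5 μL → factor 937.5/125 = 7.5
Step 3: 12-fold → factor 12
Step 4: 1.5 mL brought to 7.5 mL → factor 7.5/1.5 = 5
Step 5: 25 μL brought to 400 μL → factor 400/25 = 16
Step 6: 40-fold → factor 40
Step 7: 1.5 mL + 7.5 mL = 9 mL total → factor 9/1.5 = 6
Overall dilution factor = 6 × 7.5 × 12 × 5 × 16 × 40 × 6 = 1.0368 × 10^7

1.04 × 10^7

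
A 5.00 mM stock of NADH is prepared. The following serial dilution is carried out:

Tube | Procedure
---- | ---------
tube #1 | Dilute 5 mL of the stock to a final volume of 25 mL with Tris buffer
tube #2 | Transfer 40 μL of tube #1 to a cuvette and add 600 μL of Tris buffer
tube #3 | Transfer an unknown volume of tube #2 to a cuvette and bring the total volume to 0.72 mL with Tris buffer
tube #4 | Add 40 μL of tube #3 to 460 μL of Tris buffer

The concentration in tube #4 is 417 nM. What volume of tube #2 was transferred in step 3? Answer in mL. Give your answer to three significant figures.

0.0600 mL

Step 1: 5 mL brought to 25 mL → factor 25/5 = 5
Step 2: 40 μL + 600 μL = 640 μL total → factor 640/40 = 16
Step 3: v brought to 0.72 mL → factor = 0.72 mL/v
Step 4: 40 μL + 460 μL = 500 μL total → factor 500/40 = 12.5
Product of known-step factors = 1000
Overall factor = 5.00 mM / (417 nM) = 11990
Step-3 factor = 11990 / 1000 = 11.99
v = 0.72 mL / 11.99 = 0.0600 mL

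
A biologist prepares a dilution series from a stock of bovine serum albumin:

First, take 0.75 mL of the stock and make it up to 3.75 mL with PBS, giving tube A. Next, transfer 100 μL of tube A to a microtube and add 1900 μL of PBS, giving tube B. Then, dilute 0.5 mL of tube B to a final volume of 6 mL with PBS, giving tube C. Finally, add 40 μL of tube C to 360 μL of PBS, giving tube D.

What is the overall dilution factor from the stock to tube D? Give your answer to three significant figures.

Step 1: 0.75 mL brought to 3.75 mL → factor 3.75/0.75 = 5
Step 2: 100 μL + 1900 μL = 2000 μL total → factor 2000/100 = 20
Step 3: 0.5 mL brought to 6 mL → factor 6/0.5 = 12
Step 4: 40 μL + 360 μL = 400 μL total → factor 400/40 = 10
Overall dilution factor = 5 × 20 × 12 × 10 = 12000

1.20 × 10^4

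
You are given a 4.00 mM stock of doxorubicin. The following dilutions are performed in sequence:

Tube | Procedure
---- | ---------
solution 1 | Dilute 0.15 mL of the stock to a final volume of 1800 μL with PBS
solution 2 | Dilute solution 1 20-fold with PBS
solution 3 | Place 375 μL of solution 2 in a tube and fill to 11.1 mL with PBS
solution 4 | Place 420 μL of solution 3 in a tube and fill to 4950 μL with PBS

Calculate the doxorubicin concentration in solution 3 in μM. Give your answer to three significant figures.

0.563 μM

Step 1: 0.15 mL brought to 1800 μL → factor 1.8/0.15 = 12
Step 2: 20-fold → factor 20
Step 3: 375 μL brought to 11.1 mL → factor 11100/375 = 29.6
Dilution factor through solution 3 = 12 × 20 × 29.6 = 7104
[solution 3] = 4.00 mM / 7104 = 0.0005631 mM = 0.563 μM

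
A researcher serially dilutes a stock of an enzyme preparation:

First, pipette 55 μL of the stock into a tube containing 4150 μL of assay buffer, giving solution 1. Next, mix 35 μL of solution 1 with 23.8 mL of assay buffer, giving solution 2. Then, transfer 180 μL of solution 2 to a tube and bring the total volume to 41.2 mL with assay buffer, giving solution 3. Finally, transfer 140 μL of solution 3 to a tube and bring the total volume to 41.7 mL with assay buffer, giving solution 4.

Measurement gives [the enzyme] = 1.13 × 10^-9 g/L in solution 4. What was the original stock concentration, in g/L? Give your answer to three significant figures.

Step 1: 55 μL + 4150 μL = 4205 μL total → factor 4205/55 = 76.455
Step 2: 35 μL + 23.8 mL = 23835 μL total → factor 23835/35 = 681
Step 3: 180 μL brought to 41.2 mL → factor 41200/180 = 228.89
Step 4: 140 μL brought to 41.7 mL → factor 41700/140 = 297.86
Overall dilution factor = 76.455 × 681 × 228.89 × 297.86 = 3.5496 × 10^9
Stock = 1.13 × 10^-9 g/L × 3.5496 × 10^9 = 4.01 g/L

4.01 g/L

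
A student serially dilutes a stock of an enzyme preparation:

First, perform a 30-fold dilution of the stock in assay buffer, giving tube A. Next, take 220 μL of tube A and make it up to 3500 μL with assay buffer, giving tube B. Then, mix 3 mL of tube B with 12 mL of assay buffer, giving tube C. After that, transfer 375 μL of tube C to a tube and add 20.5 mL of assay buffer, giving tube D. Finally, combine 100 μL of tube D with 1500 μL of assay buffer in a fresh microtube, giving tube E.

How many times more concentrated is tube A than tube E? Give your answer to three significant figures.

7.08 × 10^4

Step 1: 30-fold → factor 30
Step 2: 220 μL brought to 3500 μL → factor 3500/220 = 15.909
Step 3: 3 mL + 12 mL = 15 mL total → factor 15/3 = 5
Step 4: 375 μL + 20.5 mL = 20875 μL total → factor 20875/375 = 55.667
Step 5: 100 μL + 1500 μL = 1600 μL total → factor 1600/100 = 16
Dilution factor to tube A = 30; to tube E = 2.1255 × 10^6
[tube A]/[tube E] = (factor to tube E)/(factor to tube A) = 2.1255 × 10^6/30 = 7.08 × 10^4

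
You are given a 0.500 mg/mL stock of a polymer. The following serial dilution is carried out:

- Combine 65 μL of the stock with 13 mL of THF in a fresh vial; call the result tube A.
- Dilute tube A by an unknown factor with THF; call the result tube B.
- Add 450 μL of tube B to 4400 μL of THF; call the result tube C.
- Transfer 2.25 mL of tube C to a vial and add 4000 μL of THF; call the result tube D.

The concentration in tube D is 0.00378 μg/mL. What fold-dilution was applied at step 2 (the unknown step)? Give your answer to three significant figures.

22.0-fold

Step 1: 65 μL + 13 mL = 13065 μL total → factor 13065/65 = 201
Step 2: unknown factor x
Step 3: 450 μL + 4400 μL = 4850 μL total → factor 4850/450 = 10.778
Step 4: 2.25 mL + 4000 μL = 6.25 mL total → factor 6.25/2.25 = 2.7778
Product of known-step factors = 6017.6
Overall factor = 0.500 mg/mL / (0.00378 μg/mL) = 1.3228 × 10^5
x = 1.3228 × 10^5 / 6017.6 = 22.0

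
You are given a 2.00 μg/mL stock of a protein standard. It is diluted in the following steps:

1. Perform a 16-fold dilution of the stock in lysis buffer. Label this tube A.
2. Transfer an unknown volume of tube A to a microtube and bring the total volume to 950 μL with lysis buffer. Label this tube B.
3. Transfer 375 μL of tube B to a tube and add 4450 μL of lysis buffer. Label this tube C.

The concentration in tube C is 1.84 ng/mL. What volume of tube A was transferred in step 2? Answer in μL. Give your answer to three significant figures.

Step 1: 16-fold → factor 16
Step 2: v brought to 950 μL → factor = 950 μL/v
Step 3: 375 μL + 4450 μL = 4825 μL total → factor 4825/375 = 12.867
Product of known-step factors = 205.87
Overall factor = 2.00 μg/mL / (1.84 ng/mL) = 1087
Step-2 factor = 1087 / 205.87 = 5.2799
v = 950 μL / 5.2799 = 180 μL

180 μL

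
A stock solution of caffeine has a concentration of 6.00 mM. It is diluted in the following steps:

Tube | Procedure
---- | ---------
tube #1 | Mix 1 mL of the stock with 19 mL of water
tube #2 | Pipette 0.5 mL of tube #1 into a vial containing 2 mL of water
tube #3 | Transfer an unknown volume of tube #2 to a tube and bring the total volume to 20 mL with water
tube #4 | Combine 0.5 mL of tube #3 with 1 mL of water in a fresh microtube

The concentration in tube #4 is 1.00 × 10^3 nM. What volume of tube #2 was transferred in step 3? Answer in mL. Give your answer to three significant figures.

1.00 mL

Step 1: 1 mL + 19 mL = 20 mL total → factor 20/1 = 20
Step 2: 0.5 mL + 2 mL = 2.5 mL total → factor 2.5/0.5 = 5
Step 3: v brought to 20 mL → factor = 20 mL/v
Step 4: 0.5 mL + 1 mL = 1.5 mL total → factor 1.5/0.5 = 3
Product of known-step factors = 300
Overall factor = 6.00 mM / (1.00 × 10^3 nM) = 6000
Step-3 factor = 6000 / 300 = 20
v = 20 mL / 20 = 1.00 mL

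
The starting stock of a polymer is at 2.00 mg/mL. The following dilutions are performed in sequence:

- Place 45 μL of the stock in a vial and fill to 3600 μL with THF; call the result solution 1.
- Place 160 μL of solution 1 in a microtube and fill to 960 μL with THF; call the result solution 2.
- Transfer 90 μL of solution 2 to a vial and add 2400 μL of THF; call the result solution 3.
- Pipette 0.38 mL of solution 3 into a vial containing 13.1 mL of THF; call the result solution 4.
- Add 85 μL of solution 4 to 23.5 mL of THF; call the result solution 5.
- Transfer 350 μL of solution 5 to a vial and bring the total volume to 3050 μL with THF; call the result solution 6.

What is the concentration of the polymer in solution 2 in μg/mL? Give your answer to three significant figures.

4.17 μg/mL

Step 1: 45 μL brought to 3600 μL → factor 3600/45 = 80
Step 2: 160 μL brought to 960 μL → factor 960/160 = 6
Dilution factor through solution 2 = 80 × 6 = 480
[solution 2] = 2.00 mg/mL / 480 = 0.004167 mg/mL = 4.17 μg/mL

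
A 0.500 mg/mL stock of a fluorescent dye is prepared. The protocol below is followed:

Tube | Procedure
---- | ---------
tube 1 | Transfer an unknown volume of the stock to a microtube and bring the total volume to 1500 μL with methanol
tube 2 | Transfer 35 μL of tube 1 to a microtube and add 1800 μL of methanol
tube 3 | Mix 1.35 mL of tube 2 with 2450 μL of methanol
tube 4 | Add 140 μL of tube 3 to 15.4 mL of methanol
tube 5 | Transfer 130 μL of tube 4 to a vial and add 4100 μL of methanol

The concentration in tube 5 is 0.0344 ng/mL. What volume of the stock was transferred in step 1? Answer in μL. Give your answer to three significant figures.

Step 1: v brought to 1500 μL → factor = 1500 μL/v
Step 2: 35 μL + 1800 μL = 1835 μL total → factor 1835/35 = 52.429
Step 3: 1.35 mL + 2450 μL = 3.8 mL total → factor 3.8/1.35 = 2.8148
Step 4: 140 μL + 15.4 mL = 15540 μL total → factor 15540/140 = 111
Step 5: 130 μL + 4100 μL = 4230 μL total → factor 4230/130 = 32.538
Product of known-step factors = 5.3301 × 10^5
Overall factor = 0.500 mg/mL / (0.0344 ng/mL) = 1.4535 × 10^7
Step-1 factor = 1.4535 × 10^7 / 5.3301 × 10^5 = 27.269
v = 1500 μL / 27.269 = 55.0 μL

55.0 μL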